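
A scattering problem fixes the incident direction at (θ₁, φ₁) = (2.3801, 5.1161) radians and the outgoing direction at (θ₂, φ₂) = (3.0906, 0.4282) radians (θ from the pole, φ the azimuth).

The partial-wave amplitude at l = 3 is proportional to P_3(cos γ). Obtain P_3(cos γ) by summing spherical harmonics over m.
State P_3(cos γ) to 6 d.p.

Expand P_3 via completeness: Σ_{m} conj(Y_{3,m}) at Ω₁ times Y_{3,m} at Ω₂ —
  m=-3: Y*=-0.128293+0.048241i  Y=+0.000016-0.000053i  product +0.000001+0.000008i
  m=-2: Y*=+0.243487+0.254455i  Y=-0.001737+0.002003i  product -0.000933+0.000046i
  m=-1: Y*=+0.141867-0.332105i  Y=+0.059747-0.027271i  product -0.000581-0.023711i
  m=+0: Y*=+0.102781-0.000000i  Y=-0.740541+0.000000i  product -0.076113+0.000000i
  m=+1: Y*=-0.141867-0.332105i  Y=-0.059747-0.027271i  product -0.000581+0.023711i
  m=+2: Y*=+0.243487-0.254455i  Y=-0.001737-0.002003i  product -0.000933-0.000046i
  m=+3: Y*=+0.128293+0.048241i  Y=-0.000016-0.000053i  product +0.000001-0.000008i
Σ over m = -0.079139+0.000000i; ×(4π/7) → -0.142071+0.000000i. Real part: -0.142071

-0.142071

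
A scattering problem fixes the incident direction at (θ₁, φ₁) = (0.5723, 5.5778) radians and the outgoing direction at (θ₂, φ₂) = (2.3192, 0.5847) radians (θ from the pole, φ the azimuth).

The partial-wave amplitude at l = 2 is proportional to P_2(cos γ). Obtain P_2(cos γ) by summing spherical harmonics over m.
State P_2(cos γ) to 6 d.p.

-0.179695

Term-by-term m-sum for l=2 (normalisation 4π/5 = 2.513274):
  m=-2: 0.01805 - 0.11184j × 0.08104 - 0.19093j = -0.01989 - 0.01251j  (running Σ = -0.01989 - 0.01251j)
  m=-1: 0.26779 - 0.22803j × -0.32122 + 0.21262j = -0.03754 + 0.13019j  (running Σ = -0.05743 + 0.11768j)
  m=0: 0.35328 + 0.00000j × 0.12272 + 0.00000j = 0.04336 + 0.00000j  (running Σ = -0.01407 + 0.11768j)
  m=1: -0.26779 - 0.22803j × 0.32122 + 0.21262j = -0.03754 - 0.13019j  (running Σ = -0.05161 - 0.01251j)
  m=2: 0.01805 + 0.11184j × 0.08104 + 0.19093j = -0.01989 + 0.01251j  (running Σ = -0.07150 - 0.00000j)
Σ over m = -0.07150 - 0.00000j; ×(4π/5) → -0.17970 - 0.00000j. Real part: -0.179695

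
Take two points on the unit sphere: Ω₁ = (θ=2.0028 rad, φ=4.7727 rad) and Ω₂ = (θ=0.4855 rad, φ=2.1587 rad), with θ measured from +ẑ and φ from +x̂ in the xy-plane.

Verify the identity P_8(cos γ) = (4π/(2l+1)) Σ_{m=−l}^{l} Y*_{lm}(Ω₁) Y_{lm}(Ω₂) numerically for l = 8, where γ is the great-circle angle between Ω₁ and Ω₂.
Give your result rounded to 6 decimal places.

Term-by-term m-sum for l=8 (normalisation 4π/17 = 0.739198):
  term(m=-8) = (-0.000130, 0.000244)   from Y*(Ω₁)=(0.211205, 0.110625), Y(Ω₂)=(-0.000011, 0.001159)
  term(m=-7) = (-0.003291, 0.002025)   from Y*(Ω₁)=(0.180165, -0.401092), Y(Ω₂)=(-0.007267, -0.004940)
  term(m=-6) = (-0.014350, 0.000344)   from Y*(Ω₁)=(-0.321765, -0.121799), Y(Ω₂)=(0.038655, -0.015701)
  term(m=-5) = (0.009483, 0.005226)   from Y*(Ω₁)=(0.023137, -0.074387), Y(Ω₂)=(-0.027896, 0.136164)
  term(m=-4) = (0.060465, 0.100969)   from Y*(Ω₁)=(-0.348611, -0.085771), Y(Ω₂)=(-0.230739, -0.232862)
  term(m=-3) = (0.000604, 0.050419)   from Y*(Ω₁)=(-0.017711, 0.096818), Y(Ω₂)=(0.502792, -0.098217)
  term(m=-2) = (0.061591, -0.108674)   from Y*(Ω₁)=(-0.306542, -0.037156), Y(Ω₂)=(-0.155663, 0.373384)
  term(m=-1) = (-0.018505, 0.010783)   from Y*(Ω₁)=(-0.009863, 0.163338), Y(Ω₂)=(0.072591, 0.108911)
  term(m=+0) = (0.131113, 0.000000)   from Y*(Ω₁)=(-0.286684, -0.000000), Y(Ω₂)=(-0.457344, 0.000000)
  term(m=+1) = (-0.018505, -0.010783)   from Y*(Ω₁)=(0.009863, 0.163338), Y(Ω₂)=(-0.072591, 0.108911)
  term(m=+2) = (0.061591, 0.108674)   from Y*(Ω₁)=(-0.306542, 0.037156), Y(Ω₂)=(-0.155663, -0.373384)
  term(m=+3) = (0.000604, -0.050419)   from Y*(Ω₁)=(0.017711, 0.096818), Y(Ω₂)=(-0.502792, -0.098217)
  term(m=+4) = (0.060465, -0.100969)   from Y*(Ω₁)=(-0.348611, 0.085771), Y(Ω₂)=(-0.230739, 0.232862)
  term(m=+5) = (0.009483, -0.005226)   from Y*(Ω₁)=(-0.023137, -0.074387), Y(Ω₂)=(0.027896, 0.136164)
  term(m=+6) = (-0.014350, -0.000344)   from Y*(Ω₁)=(-0.321765, 0.121799), Y(Ω₂)=(0.038655, 0.015701)
  term(m=+7) = (-0.003291, -0.002025)   from Y*(Ω₁)=(-0.180165, -0.401092), Y(Ω₂)=(0.007267, -0.004940)
  term(m=+8) = (-0.000130, -0.000244)   from Y*(Ω₁)=(0.211205, -0.110625), Y(Ω₂)=(-0.000011, -0.001159)
Σ over m = (0.322848, -0.000000); ×(4π/17) → (0.238649, -0.000000). Real part: 0.238649

0.238649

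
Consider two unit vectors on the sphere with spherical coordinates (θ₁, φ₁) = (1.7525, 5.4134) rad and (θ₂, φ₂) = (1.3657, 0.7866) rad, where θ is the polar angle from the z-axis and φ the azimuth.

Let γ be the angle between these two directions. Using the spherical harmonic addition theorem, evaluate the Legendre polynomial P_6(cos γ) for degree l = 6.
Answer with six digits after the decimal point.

-0.223307

Term-by-term m-sum for l=6 (normalisation 4π/13 = 0.966644):
  term(m=-6) = -0.162040+0.091392i   from Y*(Ω₁)=+0.212069+0.382423i, Y(Ω₂)=+0.003068+0.425420i
  term(m=-5) = +0.035409+0.077629i   from Y*(Ω₁)=+0.098945-0.260134i, Y(Ω₂)=-0.215470+0.218075i
  term(m=-4) = +0.035919-0.012801i   from Y*(Ω₁)=+0.201866-0.070851i, Y(Ω₂)=+0.178235-0.000857i
  term(m=-3) = -0.023785-0.090588i   from Y*(Ω₁)=-0.254838-0.150081i, Y(Ω₂)=+0.224736+0.223121i
  term(m=-2) = -0.013450+0.002325i   from Y*(Ω₁)=-0.023678-0.138957i, Y(Ω₂)=-0.000233-0.096831i
  term(m=-1) = +0.007950+0.092656i   from Y*(Ω₁)=-0.191530+0.226927i, Y(Ω₂)=+0.221180-0.221712i
  term(m=+0) = +0.008981+0.000000i   from Y*(Ω₁)=-0.120726-0.000000i, Y(Ω₂)=-0.074393+0.000000i
  term(m=+1) = +0.007950-0.092656i   from Y*(Ω₁)=+0.191530+0.226927i, Y(Ω₂)=-0.221180-0.221712i
  term(m=+2) = -0.013450-0.002325i   from Y*(Ω₁)=-0.023678+0.138957i, Y(Ω₂)=-0.000233+0.096831i
  term(m=+3) = -0.023785+0.090588i   from Y*(Ω₁)=+0.254838-0.150081i, Y(Ω₂)=-0.224736+0.223121i
  term(m=+4) = +0.035919+0.012801i   from Y*(Ω₁)=+0.201866+0.070851i, Y(Ω₂)=+0.178235+0.000857i
  term(m=+5) = +0.035409-0.077629i   from Y*(Ω₁)=-0.098945-0.260134i, Y(Ω₂)=+0.215470+0.218075i
  term(m=+6) = -0.162040-0.091392i   from Y*(Ω₁)=+0.212069-0.382423i, Y(Ω₂)=+0.003068-0.425420i
Accumulated sum -0.231012+0.000000i; after 4π/(2l+1) scaling, -0.223307+0.000000i ⇒ P_6 = -0.223307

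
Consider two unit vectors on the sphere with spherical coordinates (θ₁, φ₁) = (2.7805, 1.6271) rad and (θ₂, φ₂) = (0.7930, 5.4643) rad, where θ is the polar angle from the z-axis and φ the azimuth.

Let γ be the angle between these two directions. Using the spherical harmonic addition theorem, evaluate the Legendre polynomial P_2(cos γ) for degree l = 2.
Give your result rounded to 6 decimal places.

Term-by-term m-sum for l=2 (normalisation 4π/5 = 2.513274):
  m=-2: Y*=(-0.047909, -0.005418)  Y=(-0.013122, 0.195634)  product (0.001689, -0.009301)
  m=-1: Y*=(0.014369, -0.254933)  Y=(0.263809, 0.282096)  product (0.075706, -0.063200)
  m=+0: Y*=(0.512683, -0.000000)  Y=(0.150503, 0.000000)  product (0.077161, 0.000000)
  m=+1: Y*=(-0.014369, -0.254933)  Y=(-0.263809, 0.282096)  product (0.075706, 0.063200)
  m=+2: Y*=(-0.047909, 0.005418)  Y=(-0.013122, -0.195634)  product (0.001689, 0.009301)
Total Σ_m = (0.231950, 0.000000). Multiply by 2.513274: (0.582954, 0.000000). P_2(cos γ) = 0.582954

0.582954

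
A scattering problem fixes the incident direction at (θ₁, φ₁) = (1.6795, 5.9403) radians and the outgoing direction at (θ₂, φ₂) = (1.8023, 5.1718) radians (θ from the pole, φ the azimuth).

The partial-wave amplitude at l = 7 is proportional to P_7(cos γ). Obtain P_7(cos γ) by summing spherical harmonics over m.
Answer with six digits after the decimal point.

Summing Y*_{l m}(θ₁,φ₁)·Y_{l m}(θ₂,φ₂) over m ∈ [−7, 7]; prefactor 4π/(2·7+1) = 0.837758:
  term(m=-7) = 0.12283 - 0.15596j   from Y*(Ω₁)=-0.35382 - 0.32398j, Y(Ω₂)=0.03071 + 0.41267j
  term(m=-6) = -0.00724 - 0.07113j   from Y*(Ω₁)=0.09159 + 0.17317j, Y(Ω₂)=-0.33825 - 0.13712j
  term(m=-5) = -0.02333 - 0.01969j   from Y*(Ω₁)=0.04319 + 0.29861j, Y(Ω₂)=-0.07564 + 0.06718j
  term(m=-4) = -0.07728 + 0.00523j   from Y*(Ω₁)=0.04382 - 0.21698j, Y(Ω₂)=-0.09227 - 0.33754j
  term(m=-3) = 0.00130 - 0.00144j   from Y*(Ω₁)=0.12578 - 0.20882j, Y(Ω₂)=0.00783 + 0.00153j
  term(m=-2) = 0.00254 + 0.07517j   from Y*(Ω₁)=-0.17818 + 0.14580j, Y(Ω₂)=0.19821 - 0.25966j
  term(m=-1) = -0.00788 - 0.00761j   from Y*(Ω₁)=-0.20804 + 0.07427j, Y(Ω₂)=0.02199 + 0.04445j
  term(m=+0) = 0.07386 + 0.00000j   from Y*(Ω₁)=0.23252 + 0.00000j, Y(Ω₂)=0.31766 + 0.00000j
  term(m=+1) = -0.00788 + 0.00761j   from Y*(Ω₁)=0.20804 + 0.07427j, Y(Ω₂)=-0.02199 + 0.04445j
  term(m=+2) = 0.00254 - 0.07517j   from Y*(Ω₁)=-0.17818 - 0.14580j, Y(Ω₂)=0.19821 + 0.25966j
  term(m=+3) = 0.00130 + 0.00144j   from Y*(Ω₁)=-0.12578 - 0.20882j, Y(Ω₂)=-0.00783 + 0.00153j
  term(m=+4) = -0.07728 - 0.00523j   from Y*(Ω₁)=0.04382 + 0.21698j, Y(Ω₂)=-0.09227 + 0.33754j
  term(m=+5) = -0.02333 + 0.01969j   from Y*(Ω₁)=-0.04319 + 0.29861j, Y(Ω₂)=0.07564 + 0.06718j
  term(m=+6) = -0.00724 + 0.07113j   from Y*(Ω₁)=0.09159 - 0.17317j, Y(Ω₂)=-0.33825 + 0.13712j
  term(m=+7) = 0.12283 + 0.15596j   from Y*(Ω₁)=0.35382 - 0.32398j, Y(Ω₂)=-0.03071 + 0.41267j
Σ over m = 0.09576 + 0.00000j; ×(4π/15) → 0.08022 + 0.00000j. Real part: 0.080223

0.080223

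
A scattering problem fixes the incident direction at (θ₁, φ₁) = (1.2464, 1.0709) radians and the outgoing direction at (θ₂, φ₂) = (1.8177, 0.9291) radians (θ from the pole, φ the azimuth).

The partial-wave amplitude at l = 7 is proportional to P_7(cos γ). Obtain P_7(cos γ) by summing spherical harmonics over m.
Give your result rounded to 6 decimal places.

Summing Y*_{l m}(θ₁,φ₁)·Y_{l m}(θ₂,φ₂) over m ∈ [−7, 7]; prefactor 4π/(2·7+1) = 0.837758:
  m=-7: Y*=(0.120325, 0.321933)  Y=(0.393313, -0.088165)  product (0.075709, 0.116012)
  m=-6: Y*=(0.428068, 0.061291)  Y=(-0.288624, -0.247371)  product (-0.108389, -0.123582)
  m=-5: Y*=(0.053917, -0.072097)  Y=(0.004699, -0.070140)  product (-0.004804, -0.004120)
  m=-4: Y*=(0.131816, 0.288339)  Y=(-0.295916, 0.191686)  product (-0.094277, -0.060057)
  m=-3: Y*=(0.209483, 0.014921)  Y=(0.040882, 0.015122)  product (0.008338, 0.003778)
  m=-2: Y*=(-0.128356, 0.199811)  Y=(0.091112, 0.308239)  product (-0.073284, -0.021359)
  m=-1: Y*=(0.117704, 0.215508)  Y=(0.051501, -0.068927)  product (0.020916, 0.002986)
  m=+0: Y*=(-0.211137, -0.000000)  Y=(0.309835, 0.000000)  product (-0.065418, -0.000000)
  m=+1: Y*=(-0.117704, 0.215508)  Y=(-0.051501, -0.068927)  product (0.020916, -0.002986)
  m=+2: Y*=(-0.128356, -0.199811)  Y=(0.091112, -0.308239)  product (-0.073284, 0.021359)
  m=+3: Y*=(-0.209483, 0.014921)  Y=(-0.040882, 0.015122)  product (0.008338, -0.003778)
  m=+4: Y*=(0.131816, -0.288339)  Y=(-0.295916, -0.191686)  product (-0.094277, 0.060057)
  m=+5: Y*=(-0.053917, -0.072097)  Y=(-0.004699, -0.070140)  product (-0.004804, 0.004120)
  m=+6: Y*=(0.428068, -0.061291)  Y=(-0.288624, 0.247371)  product (-0.108389, 0.123582)
  m=+7: Y*=(-0.120325, 0.321933)  Y=(-0.393313, -0.088165)  product (0.075709, -0.116012)
Total Σ_m = (-0.416999, 0.000000). Multiply by 0.837758: (-0.349344, 0.000000). P_7(cos γ) = -0.349344

-0.349344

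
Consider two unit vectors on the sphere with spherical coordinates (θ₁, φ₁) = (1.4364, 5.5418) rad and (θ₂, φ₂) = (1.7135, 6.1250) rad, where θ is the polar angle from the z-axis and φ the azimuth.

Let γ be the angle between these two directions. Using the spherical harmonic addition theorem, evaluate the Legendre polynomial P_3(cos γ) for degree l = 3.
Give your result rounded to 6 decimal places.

Summing Y*_{l m}(θ₁,φ₁)·Y_{l m}(θ₂,φ₂) over m ∈ [−3, 3]; prefactor 4π/(2·3+1) = 1.795196:
  term(m=-3) = -0.029220-0.161676i   from Y*(Ω₁)=-0.246813-0.322413i, Y(Ω₂)=+0.359916+0.184893i
  term(m=-2) = -0.007535+0.017606i   from Y*(Ω₁)=+0.011822-0.133959i, Y(Ω₂)=-0.135339-0.044305i
  term(m=-1) = +0.069968-0.046161i   from Y*(Ω₁)=-0.215003+0.196864i, Y(Ω₂)=-0.283953-0.045296i
  term(m=+0) = -0.022388-0.000000i   from Y*(Ω₁)=-0.145519-0.000000i, Y(Ω₂)=+0.153852+0.000000i
  term(m=+1) = +0.069968+0.046161i   from Y*(Ω₁)=+0.215003+0.196864i, Y(Ω₂)=+0.283953-0.045296i
  term(m=+2) = -0.007535-0.017606i   from Y*(Ω₁)=+0.011822+0.133959i, Y(Ω₂)=-0.135339+0.044305i
  term(m=+3) = -0.029220+0.161676i   from Y*(Ω₁)=+0.246813-0.322413i, Y(Ω₂)=-0.359916+0.184893i
Accumulated sum +0.044036+0.000000i; after 4π/(2l+1) scaling, +0.079054+0.000000i ⇒ P_3 = 0.079054

0.079054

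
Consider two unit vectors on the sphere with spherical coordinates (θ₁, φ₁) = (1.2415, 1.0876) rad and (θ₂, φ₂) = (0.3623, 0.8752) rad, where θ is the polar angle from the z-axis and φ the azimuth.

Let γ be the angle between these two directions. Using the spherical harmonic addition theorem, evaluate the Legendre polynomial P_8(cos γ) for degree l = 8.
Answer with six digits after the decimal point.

Summing Y*_{l m}(θ₁,φ₁)·Y_{l m}(θ₂,φ₂) over m ∈ [−8, 8]; prefactor 4π/(2·8+1) = 0.739198:
  m=-8: (-0.248241, 0.219478) × (0.000097, -0.000084) = (-0.000005, 0.000042)  (running Σ = (-0.000005, 0.000042))
  m=-7: (0.108010, 0.439877) × (0.001338, 0.000211) = (0.000051, 0.000611)  (running Σ = (0.000046, 0.000653))
  m=-6: (0.149167, 0.036886) × (0.004639, 0.007759) = (0.000406, 0.001329)  (running Σ = (0.000452, 0.001982))
  m=-5: (-0.189505, 0.213637) × (-0.014199, 0.040607) = (-0.005984, -0.010729)  (running Σ = (-0.005532, -0.008747))
  m=-4: (0.096832, 0.255712) × (-0.139736, 0.052471) = (-0.026948, -0.030652)  (running Σ = (-0.032481, -0.039398))
  m=-3: (-0.168106, -0.020476) × (-0.318930, -0.180914) = (0.049910, 0.036943)  (running Σ = (0.017429, -0.002455))
  m=-2: (-0.172442, 0.249691) × (-0.102208, -0.562942) = (0.158186, 0.071554)  (running Σ = (0.175615, 0.069100))
  m=-1: (-0.053366, -0.101711) × (0.234317, -0.280690) = (-0.041054, -0.008853)  (running Σ = (0.134562, 0.060246))
  m=0: (-0.308457, -0.000000) × (-0.336770, 0.000000) = (0.103879, 0.000000)  (running Σ = (0.238441, 0.060246))
  m=1: (0.053366, -0.101711) × (-0.234317, -0.280690) = (-0.041054, 0.008853)  (running Σ = (0.197387, 0.069100))
  m=2: (-0.172442, -0.249691) × (-0.102208, 0.562942) = (0.158186, -0.071554)  (running Σ = (0.355574, -0.002455))
  m=3: (0.168106, -0.020476) × (0.318930, -0.180914) = (0.049910, -0.036943)  (running Σ = (0.405483, -0.039398))
  m=4: (0.096832, -0.255712) × (-0.139736, -0.052471) = (-0.026948, 0.030652)  (running Σ = (0.378535, -0.008747))
  m=5: (0.189505, 0.213637) × (0.014199, 0.040607) = (-0.005984, 0.010729)  (running Σ = (0.372551, 0.001982))
  m=6: (0.149167, -0.036886) × (0.004639, -0.007759) = (0.000406, -0.001329)  (running Σ = (0.372956, 0.000653))
  m=7: (-0.108010, 0.439877) × (-0.001338, 0.000211) = (0.000051, -0.000611)  (running Σ = (0.373008, 0.000042))
  m=8: (-0.248241, -0.219478) × (0.000097, 0.000084) = (-0.000005, -0.000042)  (running Σ = (0.373003, 0.000000))
Accumulated sum (0.373003, 0.000000); after 4π/(2l+1) scaling, (0.275723, 0.000000) ⇒ P_8 = 0.275723

0.275723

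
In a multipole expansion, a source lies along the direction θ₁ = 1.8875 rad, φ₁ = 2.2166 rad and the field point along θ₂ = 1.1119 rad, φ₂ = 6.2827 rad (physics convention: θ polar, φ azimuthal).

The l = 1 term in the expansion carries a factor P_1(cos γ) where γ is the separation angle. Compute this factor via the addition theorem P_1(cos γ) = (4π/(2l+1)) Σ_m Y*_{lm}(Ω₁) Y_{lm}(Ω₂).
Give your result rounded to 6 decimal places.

-0.651024

Addition theorem: P_1(cos γ) = (4π/3) Σ_m Y*_{lm}(Ω₁) Y_{lm}(Ω₂), m = −1…1:
  m=-1: Y*=-0.197591+0.262195i  Y=+0.309750+0.000150i  product -0.061243+0.081185i
  m=+0: Y*=-0.152168-0.000000i  Y=+0.216431+0.000000i  product -0.032934-0.000000i
  m=+1: Y*=+0.197591+0.262195i  Y=-0.309750+0.000150i  product -0.061243-0.081185i
Accumulated sum -0.155421+0.000000i; after 4π/(2l+1) scaling, -0.651024+0.000000i ⇒ P_1 = -0.651024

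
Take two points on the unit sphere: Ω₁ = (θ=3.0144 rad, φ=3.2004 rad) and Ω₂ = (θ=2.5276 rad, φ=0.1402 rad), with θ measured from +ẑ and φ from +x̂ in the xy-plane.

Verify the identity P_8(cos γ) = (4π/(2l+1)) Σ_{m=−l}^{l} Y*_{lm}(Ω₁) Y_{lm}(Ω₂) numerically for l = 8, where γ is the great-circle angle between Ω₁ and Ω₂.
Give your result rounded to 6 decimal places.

Addition theorem: P_8(cos γ) = (4π/17) Σ_m Y*_{lm}(Ω₁) Y_{lm}(Ω₂), m = −8…8:
  m=-8: Y*=(0.000000, 0.000000)  Y=(0.002717, -0.005636)  product (0.000000, -0.000000)
  m=-7: Y*=(0.000001, 0.000000)  Y=(-0.019737, 0.029516)  product (-0.000000, 0.000000)
  m=-6: Y*=(0.000020, 0.000007)  Y=(0.082778, -0.092573)  product (0.000002, -0.000001)
  m=-5: Y*=(0.000298, 0.000090)  Y=(-0.226366, 0.191053)  product (-0.000085, 0.000037)
  m=-4: Y*=(0.003266, 0.000783)  Y=(0.398985, -0.250588)  product (0.001499, -0.000506)
  m=-3: Y*=(0.026417, 0.004709)  Y=(-0.378443, 0.169275)  product (-0.010795, 0.002689)
  m=-2: Y*=(0.150718, 0.017809)  Y=(-0.014266, 0.004108)  product (-0.002223, 0.000365)
  m=-1: Y*=(0.540387, 0.031815)  Y=(0.408578, -0.057661)  product (0.222624, -0.018160)
  m=+0: Y*=(0.848073, -0.000000)  Y=(-0.123339, 0.000000)  product (-0.104600, 0.000000)
  m=+1: Y*=(-0.540387, 0.031815)  Y=(-0.408578, -0.057661)  product (0.222624, 0.018160)
  m=+2: Y*=(0.150718, -0.017809)  Y=(-0.014266, -0.004108)  product (-0.002223, -0.000365)
  m=+3: Y*=(-0.026417, 0.004709)  Y=(0.378443, 0.169275)  product (-0.010795, -0.002689)
  m=+4: Y*=(0.003266, -0.000783)  Y=(0.398985, 0.250588)  product (0.001499, 0.000506)
  m=+5: Y*=(-0.000298, 0.000090)  Y=(0.226366, 0.191053)  product (-0.000085, -0.000037)
  m=+6: Y*=(0.000020, -0.000007)  Y=(0.082778, 0.092573)  product (0.000002, 0.000001)
  m=+7: Y*=(-0.000001, 0.000000)  Y=(0.019737, 0.029516)  product (-0.000000, -0.000000)
  m=+8: Y*=(0.000000, -0.000000)  Y=(0.002717, 0.005636)  product (0.000000, 0.000000)
Σ over m = (0.317447, -0.000000); ×(4π/17) → (0.234656, -0.000000). Real part: 0.234656

0.234656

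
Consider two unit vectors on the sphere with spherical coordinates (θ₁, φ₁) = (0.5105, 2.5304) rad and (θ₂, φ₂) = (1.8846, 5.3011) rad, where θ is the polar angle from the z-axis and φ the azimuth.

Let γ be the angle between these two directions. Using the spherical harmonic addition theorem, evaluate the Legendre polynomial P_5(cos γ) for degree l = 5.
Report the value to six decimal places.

0.368939

Term-by-term m-sum for l=5 (normalisation 4π/11 = 1.142397):
  m=-5: (0.012879, 0.001106) × (0.071093, -0.354284) = (0.001307, -0.004484)  (running Σ = (0.001307, -0.004484))
  m=-4: (-0.055976, -0.046844) × (0.261862, 0.262570) = (-0.002358, -0.026964)  (running Σ = (-0.001051, -0.031448))
  m=-3: (0.061340, 0.228026) × (0.041602, -0.008231) = (0.004429, 0.008982)  (running Σ = (0.003378, -0.022467))
  m=-2: (0.154726, -0.425975) × (-0.129559, 0.312187) = (0.112938, 0.103493)  (running Σ = (0.116316, 0.081026))
  m=-1: (-0.321965, 0.225600) × (-0.024242, -0.036307) = (0.015996, 0.006221)  (running Σ = (0.132312, 0.087246))
  m=0: (-0.181500, -0.000000) × (-0.321369, 0.000000) = (0.058328, 0.000000)  (running Σ = (0.190640, 0.087246))
  m=1: (0.321965, 0.225600) × (0.024242, -0.036307) = (0.015996, -0.006221)  (running Σ = (0.206636, 0.081026))
  m=2: (0.154726, 0.425975) × (-0.129559, -0.312187) = (0.112938, -0.103493)  (running Σ = (0.319574, -0.022467))
  m=3: (-0.061340, 0.228026) × (-0.041602, -0.008231) = (0.004429, -0.008982)  (running Σ = (0.324002, -0.031448))
  m=4: (-0.055976, 0.046844) × (0.261862, -0.262570) = (-0.002358, 0.026964)  (running Σ = (0.321645, -0.004484))
  m=5: (-0.012879, 0.001106) × (-0.071093, -0.354284) = (0.001307, 0.004484)  (running Σ = (0.322952, 0.000000))
Total Σ_m = (0.322952, 0.000000). Multiply by 1.142397: (0.368939, 0.000000). P_5(cos γ) = 0.368939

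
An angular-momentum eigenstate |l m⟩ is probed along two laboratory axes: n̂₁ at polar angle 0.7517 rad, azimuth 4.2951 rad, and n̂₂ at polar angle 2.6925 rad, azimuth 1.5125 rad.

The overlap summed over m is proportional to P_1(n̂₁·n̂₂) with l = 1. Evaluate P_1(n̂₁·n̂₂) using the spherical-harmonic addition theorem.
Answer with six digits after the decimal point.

Summing Y*_{l m}(θ₁,φ₁)·Y_{l m}(θ₂,φ₂) over m ∈ [−1, 1]; prefactor 4π/(2·1+1) = 4.188790:
  [-1]  conj(Y_{1,-1})(Ω₁) = -0.095619-0.215687i ; Y_{1,-1}(Ω₂) = +0.008739-0.149741i ; Δ = -0.033133+0.012433i
  [+0]  conj(Y_{1,0})(Ω₁) = +0.356938-0.000000i ; Y_{1,0}(Ω₂) = -0.440153+0.000000i ; Δ = -0.157108+0.000000i
  [+1]  conj(Y_{1,1})(Ω₁) = +0.095619-0.215687i ; Y_{1,1}(Ω₂) = -0.008739-0.149741i ; Δ = -0.033133-0.012433i
Σ over m = -0.223373+0.000000i; ×(4π/3) → -0.935663+0.000000i. Real part: -0.935663

-0.935663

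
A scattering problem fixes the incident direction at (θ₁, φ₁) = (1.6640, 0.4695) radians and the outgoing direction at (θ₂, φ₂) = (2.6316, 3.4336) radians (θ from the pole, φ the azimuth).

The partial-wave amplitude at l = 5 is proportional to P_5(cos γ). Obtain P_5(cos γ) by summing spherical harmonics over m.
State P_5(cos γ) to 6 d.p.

-0.274297

Addition theorem: P_5(cos γ) = (4π/11) Σ_m Y*_{lm}(Ω₁) Y_{lm}(Ω₂), m = −5…5:
  m=-5: Y*=-0.31833 + 0.32391j  Y=-0.00142 + 0.01279j  product -0.00369 - 0.00453j
  m=-4: Y*=0.04059 - 0.12796j  Y=-0.02851 + 0.06693j  product 0.00741 + 0.00637j
  m=-3: Y*=-0.05087 - 0.31070j  Y=-0.15086 + 0.18102j  product 0.06392 + 0.03766j
  m=-2: Y*=0.08995 + 0.12290j  Y=-0.37789 + 0.24976j  product -0.06469 - 0.02398j
  m=-1: Y*=0.25035 + 0.12701j  Y=-0.37732 + 0.11342j  product -0.10887 - 0.01953j
  m=+0: Y*=-0.15672 + 0.00000j  Y=0.18041 + 0.00000j  product -0.02827 + 0.00000j
  m=+1: Y*=-0.25035 + 0.12701j  Y=0.37732 + 0.11342j  product -0.10887 + 0.01953j
  m=+2: Y*=0.08995 - 0.12290j  Y=-0.37789 - 0.24976j  product -0.06469 + 0.02398j
  m=+3: Y*=0.05087 - 0.31070j  Y=0.15086 + 0.18102j  product 0.06392 - 0.03766j
  m=+4: Y*=0.04059 + 0.12796j  Y=-0.02851 - 0.06693j  product 0.00741 - 0.00637j
  m=+5: Y*=0.31833 + 0.32391j  Y=0.00142 + 0.01279j  product -0.00369 + 0.00453j
Accumulated sum -0.24011 + 0.00000j; after 4π/(2l+1) scaling, -0.27430 + 0.00000j ⇒ P_5 = -0.274297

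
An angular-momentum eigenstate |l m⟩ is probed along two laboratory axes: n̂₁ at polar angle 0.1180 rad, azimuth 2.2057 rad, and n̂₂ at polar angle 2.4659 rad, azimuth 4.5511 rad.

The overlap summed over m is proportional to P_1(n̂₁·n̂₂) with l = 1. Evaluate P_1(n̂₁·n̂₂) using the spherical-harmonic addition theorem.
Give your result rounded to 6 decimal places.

Expand P_1 via completeness: Σ_{m} conj(Y_{1,m}) at Ω₁ times Y_{1,m} at Ω₂ —
  term(m=-1) = (-0.006147, -0.006281)   from Y*(Ω₁)=(-0.024124, 0.032748), Y(Ω₂)=(-0.034701, 0.213281)
  term(m=+0) = (-0.184981, 0.000000)   from Y*(Ω₁)=(0.485205, -0.000000), Y(Ω₂)=(-0.381244, 0.000000)
  term(m=+1) = (-0.006147, 0.006281)   from Y*(Ω₁)=(0.024124, 0.032748), Y(Ω₂)=(0.034701, 0.213281)
Σ over m = (-0.197276, 0.000000); ×(4π/3) → (-0.826348, 0.000000). Real part: -0.826348

-0.826348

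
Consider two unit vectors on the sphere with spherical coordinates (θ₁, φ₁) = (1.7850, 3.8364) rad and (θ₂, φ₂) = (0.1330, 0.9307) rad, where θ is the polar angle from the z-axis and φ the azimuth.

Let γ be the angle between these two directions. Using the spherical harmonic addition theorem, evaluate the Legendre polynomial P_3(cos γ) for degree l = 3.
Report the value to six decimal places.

0.409611

Addition theorem: P_3(cos γ) = (4π/7) Σ_m Y*_{lm}(Ω₁) Y_{lm}(Ω₂), m = −3…3:
  term(m=-3) = -0.000288+0.000246i   from Y*(Ω₁)=+0.191262-0.339039i, Y(Ω₂)=-0.000914-0.000333i
  term(m=-2) = -0.003291+0.001679i   from Y*(Ω₁)=-0.037377-0.204031i, Y(Ω₂)=-0.005104-0.017066i
  term(m=-1) = +0.039848-0.009578i   from Y*(Ω₁)=+0.187779+0.156504i, Y(Ω₂)=+0.100137-0.134468i
  term(m=+0) = +0.155632+0.000000i   from Y*(Ω₁)=+0.220056-0.000000i, Y(Ω₂)=+0.707240+0.000000i
  term(m=+1) = +0.039848+0.009578i   from Y*(Ω₁)=-0.187779+0.156504i, Y(Ω₂)=-0.100137-0.134468i
  term(m=+2) = -0.003291-0.001679i   from Y*(Ω₁)=-0.037377+0.204031i, Y(Ω₂)=-0.005104+0.017066i
  term(m=+3) = -0.000288-0.000246i   from Y*(Ω₁)=-0.191262-0.339039i, Y(Ω₂)=+0.000914-0.000333i
Accumulated sum +0.228171+0.000000i; after 4π/(2l+1) scaling, +0.409611+0.000000i ⇒ P_3 = 0.409611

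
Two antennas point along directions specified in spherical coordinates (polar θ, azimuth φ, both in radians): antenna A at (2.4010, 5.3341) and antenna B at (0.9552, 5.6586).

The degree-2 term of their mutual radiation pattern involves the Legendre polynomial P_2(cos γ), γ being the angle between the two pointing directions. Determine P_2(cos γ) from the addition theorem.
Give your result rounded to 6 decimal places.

Addition theorem: P_2(cos γ) = (4π/5) Σ_m Y*_{lm}(Ω₁) Y_{lm}(Ω₂), m = −2…2:
  [-2]  conj(Y_{2,-2})(Ω₁) = -0.05655 - 0.16651j ; Y_{2,-2}(Ω₂) = 0.08139 + 0.24427j ; Δ = 0.03607 - 0.02737j
  [-1]  conj(Y_{2,-1})(Ω₁) = -0.22407 + 0.31274j ; Y_{2,-1}(Ω₂) = 0.29545 + 0.21298j ; Δ = -0.13281 + 0.04468j
  [+0]  conj(Y_{2,0})(Ω₁) = 0.20003 + 0.00000j ; Y_{2,0}(Ω₂) = 0.00010 + 0.00000j ; Δ = 0.00002 + 0.00000j
  [+1]  conj(Y_{2,1})(Ω₁) = 0.22407 + 0.31274j ; Y_{2,1}(Ω₂) = -0.29545 + 0.21298j ; Δ = -0.13281 - 0.04468j
  [+2]  conj(Y_{2,2})(Ω₁) = -0.05655 + 0.16651j ; Y_{2,2}(Ω₂) = 0.08139 - 0.24427j ; Δ = 0.03607 + 0.02737j
Accumulated sum -0.19345 + 0.00000j; after 4π/(2l+1) scaling, -0.48620 + 0.00000j ⇒ P_2 = -0.486199

-0.486199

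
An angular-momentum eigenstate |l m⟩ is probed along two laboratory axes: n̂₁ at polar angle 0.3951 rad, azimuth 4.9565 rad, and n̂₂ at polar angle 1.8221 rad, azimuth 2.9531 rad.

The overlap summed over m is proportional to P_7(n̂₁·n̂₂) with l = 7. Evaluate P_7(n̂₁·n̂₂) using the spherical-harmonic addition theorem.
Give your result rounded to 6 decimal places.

Summing Y*_{l m}(θ₁,φ₁)·Y_{l m}(θ₂,φ₂) over m ∈ [−7, 7]; prefactor 4π/(2·7+1) = 0.837758:
  m=-7: -0.000620-0.000086i × -0.099466-0.387361i = +0.000028+0.000249i  (running Σ = +0.000028+0.000249i)
  m=-6: -0.000595-0.005583i × -0.163578-0.347605i = -0.001843+0.001120i  (running Σ = -0.001815+0.001369i)
  m=-5: +0.029331-0.010715i × +0.036064+0.049637i = +0.001590+0.001069i  (running Σ = -0.000226+0.002438i)
  m=-4: +0.067212+0.099444i × +0.257135+0.241461i = -0.006729+0.041800i  (running Σ = -0.006955+0.044238i)
  m=-3: -0.213200+0.237119i × +0.045357+0.028784i = -0.016495+0.004618i  (running Σ = -0.023450+0.048856i)
  m=-2: -0.473566-0.251514i × -0.296778-0.117501i = +0.110991+0.130288i  (running Σ = +0.087541+0.179144i)
  m=-1: +0.095001-0.381408i × -0.094592-0.018044i = -0.015868+0.034364i  (running Σ = +0.071672+0.213508i)
  m=0: -0.274649-0.000000i × +0.306833+0.000000i = -0.084272-0.000000i  (running Σ = -0.012599+0.213508i)
  m=1: -0.095001-0.381408i × +0.094592-0.018044i = -0.015868-0.034364i  (running Σ = -0.028468+0.179144i)
  m=2: -0.473566+0.251514i × -0.296778+0.117501i = +0.110991-0.130288i  (running Σ = +0.082523+0.048856i)
  m=3: +0.213200+0.237119i × -0.045357+0.028784i = -0.016495-0.004618i  (running Σ = +0.066028+0.044238i)
  m=4: +0.067212-0.099444i × +0.257135-0.241461i = -0.006729-0.041800i  (running Σ = +0.059299+0.002438i)
  m=5: -0.029331-0.010715i × -0.036064+0.049637i = +0.001590-0.001069i  (running Σ = +0.060889+0.001369i)
  m=6: -0.000595+0.005583i × -0.163578+0.347605i = -0.001843-0.001120i  (running Σ = +0.059045+0.000249i)
  m=7: +0.000620-0.000086i × +0.099466-0.387361i = +0.000028-0.000249i  (running Σ = +0.059073-0.000000i)
Accumulated sum +0.059073-0.000000i; after 4π/(2l+1) scaling, +0.049489-0.000000i ⇒ P_7 = 0.049489

0.049489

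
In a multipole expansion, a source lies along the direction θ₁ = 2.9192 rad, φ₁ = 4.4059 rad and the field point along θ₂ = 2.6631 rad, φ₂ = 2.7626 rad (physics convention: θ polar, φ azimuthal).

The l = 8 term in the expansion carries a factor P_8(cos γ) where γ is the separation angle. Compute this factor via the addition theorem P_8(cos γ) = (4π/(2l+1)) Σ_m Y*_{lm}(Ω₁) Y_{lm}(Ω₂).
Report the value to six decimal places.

Term-by-term m-sum for l=8 (normalisation 4π/17 = 0.739198):
  m=-8: Y*=-0.000002-0.000002i  Y=-0.001035+0.000114i  product +0.000000+0.000000i
  m=-7: Y*=-0.000043+0.000028i  Y=-0.007090+0.003769i  product +0.000000-0.000000i
  m=-6: Y*=+0.000152+0.000555i  Y=-0.025095+0.029604i  product -0.000020-0.000009i
  m=-5: Y*=+0.004663+0.000179i  Y=-0.041967+0.124893i  product -0.000218+0.000575i
  m=-4: Y*=+0.009498-0.026443i  Y=+0.017392+0.316897i  product +0.008545+0.002550i
  m=-3: Y*=-0.098601-0.075164i  Y=+0.214069+0.462102i  product +0.013626-0.061654i
  m=-2: Y*=-0.309293+0.217545i  Y=+0.306853+0.290475i  product -0.158099-0.023088i
  m=-1: Y*=+0.204885+0.647426i  Y=-0.097601-0.038869i  product +0.005168-0.071153i
  m=+0: Y*=+0.334959-0.000000i  Y=-0.464362+0.000000i  product -0.155542+0.000000i
  m=+1: Y*=-0.204885+0.647426i  Y=+0.097601-0.038869i  product +0.005168+0.071153i
  m=+2: Y*=-0.309293-0.217545i  Y=+0.306853-0.290475i  product -0.158099+0.023088i
  m=+3: Y*=+0.098601-0.075164i  Y=-0.214069+0.462102i  product +0.013626+0.061654i
  m=+4: Y*=+0.009498+0.026443i  Y=+0.017392-0.316897i  product +0.008545-0.002550i
  m=+5: Y*=-0.004663+0.000179i  Y=+0.041967+0.124893i  product -0.000218-0.000575i
  m=+6: Y*=+0.000152-0.000555i  Y=-0.025095-0.029604i  product -0.000020+0.000009i
  m=+7: Y*=+0.000043+0.000028i  Y=+0.007090+0.003769i  product +0.000000+0.000000i
  m=+8: Y*=-0.000002+0.000002i  Y=-0.001035-0.000114i  product +0.000000-0.000000i
Σ over m = -0.417538-0.000000i; ×(4π/17) → -0.308644-0.000000i. Real part: -0.308644

-0.308644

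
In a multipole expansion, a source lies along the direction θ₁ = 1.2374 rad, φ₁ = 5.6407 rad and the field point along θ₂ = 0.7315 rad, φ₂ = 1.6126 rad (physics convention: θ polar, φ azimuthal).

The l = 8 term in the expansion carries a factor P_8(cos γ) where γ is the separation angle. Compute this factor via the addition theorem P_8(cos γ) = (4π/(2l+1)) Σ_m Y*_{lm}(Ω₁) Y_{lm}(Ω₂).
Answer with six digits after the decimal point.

Term-by-term m-sum for l=8 (normalisation 4π/17 = 0.739198):
  term(m=-8) = +0.004621+0.004843i   from Y*(Ω₁)=+0.135834+0.298150i, Y(Ω₂)=+0.019300-0.006706i
  term(m=-7) = -0.041200+0.003205i   from Y*(Ω₁)=-0.096828+0.443422i, Y(Ω₂)=+0.026265+0.087179i
  term(m=-6) = +0.022638-0.032622i   from Y*(Ω₁)=-0.122885+0.106334i, Y(Ω₂)=-0.236702+0.060647i
  term(m=-5) = -0.032959-0.114681i   from Y*(Ω₁)=+0.278681-0.019773i, Y(Ω₂)=-0.088622-0.417801i
  term(m=-4) = +0.113410+0.048543i   from Y*(Ω₁)=+0.235670+0.151606i, Y(Ω₂)=+0.434088-0.073270i
  term(m=-3) = +0.015427-0.008072i   from Y*(Ω₁)=-0.055814-0.149800i, Y(Ω₂)=+0.013624+0.108062i
  term(m=-2) = +0.020426-0.099630i   from Y*(Ω₁)=+0.086860-0.295572i, Y(Ω₂)=+0.328973-0.027569i
  term(m=-1) = -0.018551-0.022740i   from Y*(Ω₁)=-0.083437+0.062445i, Y(Ω₂)=+0.011768+0.281345i
  term(m=+0) = -0.078556-0.000000i   from Y*(Ω₁)=-0.312269-0.000000i, Y(Ω₂)=+0.251567+0.000000i
  term(m=+1) = -0.018551+0.022740i   from Y*(Ω₁)=+0.083437+0.062445i, Y(Ω₂)=-0.011768+0.281345i
  term(m=+2) = +0.020426+0.099630i   from Y*(Ω₁)=+0.086860+0.295572i, Y(Ω₂)=+0.328973+0.027569i
  term(m=+3) = +0.015427+0.008072i   from Y*(Ω₁)=+0.055814-0.149800i, Y(Ω₂)=-0.013624+0.108062i
  term(m=+4) = +0.113410-0.048543i   from Y*(Ω₁)=+0.235670-0.151606i, Y(Ω₂)=+0.434088+0.073270i
  term(m=+5) = -0.032959+0.114681i   from Y*(Ω₁)=-0.278681-0.019773i, Y(Ω₂)=+0.088622-0.417801i
  term(m=+6) = +0.022638+0.032622i   from Y*(Ω₁)=-0.122885-0.106334i, Y(Ω₂)=-0.236702-0.060647i
  term(m=+7) = -0.041200-0.003205i   from Y*(Ω₁)=+0.096828+0.443422i, Y(Ω₂)=-0.026265+0.087179i
  term(m=+8) = +0.004621-0.004843i   from Y*(Ω₁)=+0.135834-0.298150i, Y(Ω₂)=+0.019300+0.006706i
Σ over m = +0.089069+0.000000i; ×(4π/17) → +0.065840+0.000000i. Real part: 0.065840

0.065840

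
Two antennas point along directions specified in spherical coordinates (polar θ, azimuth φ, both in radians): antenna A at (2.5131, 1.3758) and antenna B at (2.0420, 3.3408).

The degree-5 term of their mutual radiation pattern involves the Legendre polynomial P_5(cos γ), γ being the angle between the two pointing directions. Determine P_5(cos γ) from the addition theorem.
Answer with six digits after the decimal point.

Expand P_5 via completeness: Σ_{m} conj(Y_{5,m}) at Ω₁ times Y_{5,m} at Ω₂ —
  m=-5: 0.02699 + 0.01830j × -0.14171 + 0.21878j = -0.00783 + 0.00331j  (running Σ = -0.00783 + 0.00331j)
  m=-4: -0.10085 + 0.09976j × -0.29355 + 0.30034j = -0.00036 - 0.05957j  (running Σ = -0.00819 - 0.05626j)
  m=-3: -0.18980 - 0.28656j × -0.17291 + 0.11769j = 0.06654 + 0.02721j  (running Σ = 0.05836 - 0.02905j)
  m=-2: 0.42208 - 0.17350j × 0.21492 - 0.09047j = 0.07502 - 0.07547j  (running Σ = 0.13338 - 0.10452j)
  m=-1: 0.03031 + 0.15345j × 0.27785 - 0.05609j = 0.01703 + 0.04094j  (running Σ = 0.15041 - 0.06358j)
  m=0: 0.36229 + 0.00000j × -0.17254 + 0.00000j = -0.06251 + 0.00000j  (running Σ = 0.08790 - 0.06358j)
  m=1: -0.03031 + 0.15345j × -0.27785 - 0.05609j = 0.01703 - 0.04094j  (running Σ = 0.10492 - 0.10452j)
  m=2: 0.42208 + 0.17350j × 0.21492 + 0.09047j = 0.07502 + 0.07547j  (running Σ = 0.17994 - 0.02905j)
  m=3: 0.18980 - 0.28656j × 0.17291 + 0.11769j = 0.06654 - 0.02721j  (running Σ = 0.24649 - 0.05626j)
  m=4: -0.10085 - 0.09976j × -0.29355 - 0.30034j = -0.00036 + 0.05957j  (running Σ = 0.24613 + 0.00331j)
  m=5: -0.02699 + 0.01830j × 0.14171 + 0.21878j = -0.00783 - 0.00331j  (running Σ = 0.23830 + 0.00000j)
Σ over m = 0.23830 + 0.00000j; ×(4π/11) → 0.27224 + 0.00000j. Real part: 0.272236

0.272236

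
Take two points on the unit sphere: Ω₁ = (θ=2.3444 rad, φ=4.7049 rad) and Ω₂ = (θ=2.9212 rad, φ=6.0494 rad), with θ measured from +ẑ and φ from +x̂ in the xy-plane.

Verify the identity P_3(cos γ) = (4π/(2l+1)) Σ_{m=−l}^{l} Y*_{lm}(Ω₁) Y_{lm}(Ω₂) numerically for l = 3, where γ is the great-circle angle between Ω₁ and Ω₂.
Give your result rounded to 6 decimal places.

-0.154214

Summing Y*_{l m}(θ₁,φ₁)·Y_{l m}(θ₂,φ₂) over m ∈ [−3, 3]; prefactor 4π/(2·3+1) = 1.795196:
  term(m=-3) = -0.000418+0.000518i   from Y*(Ω₁)=+0.003432+0.152722i, Y(Ω₂)=+0.003330+0.002813i
  term(m=-2) = -0.015664-0.007617i   from Y*(Ω₁)=+0.365420-0.005474i, Y(Ω₂)=-0.042545-0.021482i
  term(m=-1) = +0.019864-0.086274i   from Y*(Ω₁)=-0.002495-0.333161i, Y(Ω₂)=+0.258494+0.061558i
  term(m=+0) = -0.093466+0.000000i   from Y*(Ω₁)=+0.145748-0.000000i, Y(Ω₂)=-0.641283+0.000000i
  term(m=+1) = +0.019864+0.086274i   from Y*(Ω₁)=+0.002495-0.333161i, Y(Ω₂)=-0.258494+0.061558i
  term(m=+2) = -0.015664+0.007617i   from Y*(Ω₁)=+0.365420+0.005474i, Y(Ω₂)=-0.042545+0.021482i
  term(m=+3) = -0.000418-0.000518i   from Y*(Ω₁)=-0.003432+0.152722i, Y(Ω₂)=-0.003330+0.002813i
Σ over m = -0.085904+0.000000i; ×(4π/7) → -0.154214+0.000000i. Real part: -0.154214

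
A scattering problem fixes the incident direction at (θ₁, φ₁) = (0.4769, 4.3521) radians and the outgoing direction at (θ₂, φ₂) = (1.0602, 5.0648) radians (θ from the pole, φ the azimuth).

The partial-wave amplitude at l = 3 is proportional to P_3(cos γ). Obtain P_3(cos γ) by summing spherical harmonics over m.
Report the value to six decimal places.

Expand P_3 via completeness: Σ_{m} conj(Y_{3,m}) at Ω₁ times Y_{3,m} at Ω₂ —
  m=-3: Y*=0.03561 + 0.01899j  Y=-0.24133 - 0.13612j  product -0.00601 - 0.00943j
  m=-2: Y*=-0.14376 + 0.12623j  Y=-0.28958 + 0.24631j  product 0.01054 - 0.07196j
  m=-1: Y*=-0.15410 - 0.40904j  Y=0.01889 + 0.05137j  product 0.01810 - 0.01564j
  m=+0: Y*=0.31379 + 0.00000j  Y=-0.32934 + 0.00000j  product -0.10334 + 0.00000j
  m=+1: Y*=0.15410 - 0.40904j  Y=-0.01889 + 0.05137j  product 0.01810 + 0.01564j
  m=+2: Y*=-0.14376 - 0.12623j  Y=-0.28958 - 0.24631j  product 0.01054 + 0.07196j
  m=+3: Y*=-0.03561 + 0.01899j  Y=0.24133 - 0.13612j  product -0.00601 + 0.00943j
Accumulated sum -0.05808 + 0.00000j; after 4π/(2l+1) scaling, -0.10427 + 0.00000j ⇒ P_3 = -0.104267

-0.104267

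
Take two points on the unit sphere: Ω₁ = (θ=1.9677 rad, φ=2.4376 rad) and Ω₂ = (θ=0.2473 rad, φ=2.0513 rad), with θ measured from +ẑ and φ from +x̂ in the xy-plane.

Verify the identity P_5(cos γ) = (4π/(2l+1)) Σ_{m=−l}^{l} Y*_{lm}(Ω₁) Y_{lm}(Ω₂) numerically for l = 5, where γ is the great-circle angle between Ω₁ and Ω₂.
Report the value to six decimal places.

-0.271842

Term-by-term m-sum for l=5 (normalisation 4π/11 = 1.142397):
  m=-5: 0.28778 - 0.11440j × -0.00027 + 0.00030j = -0.00004 + 0.00012j  (running Σ = -0.00004 + 0.00012j)
  m=-4: 0.38890 + 0.13131j × -0.00176 - 0.00480j = -0.00005 - 0.00210j  (running Σ = -0.00010 - 0.00198j)
  m=-3: 0.04821 + 0.08022j × 0.03754 + 0.00488j = 0.00142 + 0.00325j  (running Σ = 0.00132 + 0.00127j)
  m=-2: 0.04983 - 0.30337j × -0.10264 + 0.14692j = 0.03946 + 0.03846j  (running Σ = 0.04078 + 0.03973j)
  m=-1: 0.14030 - 0.11914j × -0.23184 - 0.44478j = -0.08552 - 0.03478j  (running Σ = -0.04474 + 0.00494j)
  m=0: -0.26884 + 0.00000j × 0.55229 + 0.00000j = -0.14848 + 0.00000j  (running Σ = -0.19322 + 0.00494j)
  m=1: -0.14030 - 0.11914j × 0.23184 - 0.44478j = -0.08552 + 0.03478j  (running Σ = -0.27873 + 0.03973j)
  m=2: 0.04983 + 0.30337j × -0.10264 - 0.14692j = 0.03946 - 0.03846j  (running Σ = -0.23928 + 0.00127j)
  m=3: -0.04821 + 0.08022j × -0.03754 + 0.00488j = 0.00142 - 0.00325j  (running Σ = -0.23786 - 0.00198j)
  m=4: 0.38890 - 0.13131j × -0.00176 + 0.00480j = -0.00005 + 0.00210j  (running Σ = -0.23791 + 0.00012j)
  m=5: -0.28778 - 0.11440j × 0.00027 + 0.00030j = -0.00004 - 0.00012j  (running Σ = -0.23796 - 0.00000j)
Total Σ_m = -0.23796 - 0.00000j. Multiply by 1.142397: -0.27184 - 0.00000j. P_5(cos γ) = -0.271842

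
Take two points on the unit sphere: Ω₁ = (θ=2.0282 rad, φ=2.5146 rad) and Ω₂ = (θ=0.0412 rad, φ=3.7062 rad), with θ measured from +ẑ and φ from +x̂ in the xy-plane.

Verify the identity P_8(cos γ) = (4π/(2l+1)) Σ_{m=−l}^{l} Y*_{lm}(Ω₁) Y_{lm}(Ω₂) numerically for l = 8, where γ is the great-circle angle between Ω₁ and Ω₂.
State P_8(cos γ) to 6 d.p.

-0.233924

Summing Y*_{l m}(θ₁,φ₁)·Y_{l m}(θ₂,φ₂) over m ∈ [−8, 8]; prefactor 4π/(2·8+1) = 0.739198:
  m=-8: Y*=(0.064690, 0.206522)  Y=(-0.000000, 0.000000)  product (-0.000000, 0.000000)
  m=-7: Y*=(-0.135427, 0.404004)  Y=(0.000000, -0.000000)  product (0.000000, 0.000000)
  m=-6: Y*=(-0.307598, 0.219766)  Y=(-0.000000, 0.000000)  product (0.000000, -0.000000)
  m=-5: Y*=(0.015569, 0.000103)  Y=(0.000001, 0.000000)  product (0.000000, 0.000000)
  m=-4: Y*=(0.282365, 0.207447)  Y=(-0.000025, -0.000030)  product (-0.000001, -0.000014)
  m=-3: Y*=(0.049943, 0.155816)  Y=(0.000119, 0.000963)  product (-0.000144, 0.000067)
  m=-2: Y*=(0.085545, -0.260924)  Y=(0.007414, -0.015683)  product (-0.003458, -0.003276)
  m=-1: Y*=(0.180988, -0.131129)  Y=(-0.169167, 0.107148)  product (-0.016567, 0.041575)
  m=+0: Y*=(-0.244819, -0.000000)  Y=(1.127837, 0.000000)  product (-0.276116, -0.000000)
  m=+1: Y*=(-0.180988, -0.131129)  Y=(0.169167, 0.107148)  product (-0.016567, -0.041575)
  m=+2: Y*=(0.085545, 0.260924)  Y=(0.007414, 0.015683)  product (-0.003458, 0.003276)
  m=+3: Y*=(-0.049943, 0.155816)  Y=(-0.000119, 0.000963)  product (-0.000144, -0.000067)
  m=+4: Y*=(0.282365, -0.207447)  Y=(-0.000025, 0.000030)  product (-0.000001, 0.000014)
  m=+5: Y*=(-0.015569, 0.000103)  Y=(-0.000001, 0.000000)  product (0.000000, -0.000000)
  m=+6: Y*=(-0.307598, -0.219766)  Y=(-0.000000, -0.000000)  product (0.000000, 0.000000)
  m=+7: Y*=(0.135427, 0.404004)  Y=(-0.000000, -0.000000)  product (0.000000, -0.000000)
  m=+8: Y*=(0.064690, -0.206522)  Y=(-0.000000, -0.000000)  product (-0.000000, -0.000000)
Accumulated sum (-0.316456, -0.000000); after 4π/(2l+1) scaling, (-0.233924, -0.000000) ⇒ P_8 = -0.233924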